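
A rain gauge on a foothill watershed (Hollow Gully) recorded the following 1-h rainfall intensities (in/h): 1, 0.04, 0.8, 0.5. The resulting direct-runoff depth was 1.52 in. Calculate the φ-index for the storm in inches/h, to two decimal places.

Only the 3 blocks with intensity above φ contribute runoff: 1, 0.8, 0.5 in/h.
Σ(I−φ)·Δt = d  ⇒  (1+0.8+0.5 − 3φ)·1 = 1.52
φ = (2.300 − 1.52/1) / 3 = 0.26 in/h.

φ ≈ 0.26 in/h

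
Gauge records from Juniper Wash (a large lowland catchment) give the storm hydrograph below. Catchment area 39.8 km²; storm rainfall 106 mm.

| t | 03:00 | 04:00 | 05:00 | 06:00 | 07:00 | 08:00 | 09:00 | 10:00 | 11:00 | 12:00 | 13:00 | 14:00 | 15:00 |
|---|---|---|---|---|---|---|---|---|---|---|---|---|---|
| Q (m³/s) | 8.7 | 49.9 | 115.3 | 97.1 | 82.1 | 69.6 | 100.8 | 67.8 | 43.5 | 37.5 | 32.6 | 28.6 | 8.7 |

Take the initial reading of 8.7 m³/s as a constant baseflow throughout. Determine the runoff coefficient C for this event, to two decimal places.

ΣQ_DR = 629.1 m³/s; V = ΣQ_DR·Δt = 2.265 × 10^6 m³.
Runoff depth d = V / A = 56.90 mm.
C = d / P = 56.90 / 106 = 0.54.

C ≈ 0.54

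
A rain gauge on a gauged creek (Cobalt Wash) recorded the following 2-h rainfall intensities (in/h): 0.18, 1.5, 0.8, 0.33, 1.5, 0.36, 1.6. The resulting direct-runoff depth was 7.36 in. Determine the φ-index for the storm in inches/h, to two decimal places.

φ ≈ 0.43 in/h

Only the 4 blocks with intensity above φ contribute runoff: 1.5, 0.8, 1.5, 1.6 in/h.
Σ(I−φ)·Δt = d  ⇒  (1.5+0.8+1.5+1.6 − 4φ)·2 = 7.36
φ = (5.400 − 7.36/2) / 4 = 0.43 in/h.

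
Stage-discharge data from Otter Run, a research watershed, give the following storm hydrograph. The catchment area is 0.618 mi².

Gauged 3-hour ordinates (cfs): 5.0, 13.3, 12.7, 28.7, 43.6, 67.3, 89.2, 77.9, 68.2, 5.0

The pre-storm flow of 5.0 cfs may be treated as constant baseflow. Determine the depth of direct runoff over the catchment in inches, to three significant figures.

d ≈ 2.71 in

Direct runoff: 0.0, 8.3, 7.7, 23.7, 38.6, 62.3, 84.2, 72.9, 63.2, 0.0 cfs; ΣQ_DR = 360.9 cfs.
V = ΣQ_DR · Δt = 360.9 × 10800 s = 3.898 × 10^6 ft³.
Over A = 0.618 mi², depth = V / A = 2.71 in.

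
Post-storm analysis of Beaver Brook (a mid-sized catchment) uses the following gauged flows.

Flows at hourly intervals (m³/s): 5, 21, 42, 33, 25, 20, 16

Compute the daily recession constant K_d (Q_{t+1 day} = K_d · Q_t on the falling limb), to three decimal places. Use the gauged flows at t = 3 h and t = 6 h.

K_d ≈ 0.003

Between t = 3 h and t = 6 h the flow falls from 33 to 16 m³/s over 3×1 h = 3 h.
Per-interval ratio K = (16/33)^(1/3) = 0.7856; K_d = K^(24/1) = 0.003.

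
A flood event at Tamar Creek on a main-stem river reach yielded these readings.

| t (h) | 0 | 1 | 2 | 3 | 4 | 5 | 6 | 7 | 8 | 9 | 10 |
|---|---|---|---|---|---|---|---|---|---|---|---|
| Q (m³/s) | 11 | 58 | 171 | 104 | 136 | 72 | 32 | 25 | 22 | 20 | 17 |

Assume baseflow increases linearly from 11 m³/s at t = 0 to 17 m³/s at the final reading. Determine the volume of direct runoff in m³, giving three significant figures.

Direct-runoff ordinates (Q − Q_b): 0.00, 46.40, 158.80, 91.20, 122.60, 58.00, 17.40, 9.80, 6.20, 3.60, 0.00 m³/s.
ΣQ_DR = 514.0 m³/s.
With Δt = 1 h = 3600 s, V = ΣQ_DR · Δt = 514.0 × 3600 = 1.85 × 10^6 m³.

V ≈ 1.85 × 10^6 m³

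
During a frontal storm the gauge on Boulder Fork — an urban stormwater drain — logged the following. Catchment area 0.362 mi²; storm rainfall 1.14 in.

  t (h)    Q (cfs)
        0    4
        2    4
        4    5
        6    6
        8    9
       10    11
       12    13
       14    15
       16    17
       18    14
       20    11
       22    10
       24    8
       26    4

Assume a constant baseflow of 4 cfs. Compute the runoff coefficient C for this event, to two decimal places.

C ≈ 0.56

ΣQ_DR = 75.00 cfs; V = ΣQ_DR·Δt = 5.400 × 10^5 ft³.
Runoff depth d = V / A = 0.6421 in.
C = d / P = 0.6421 / 1.14 = 0.56.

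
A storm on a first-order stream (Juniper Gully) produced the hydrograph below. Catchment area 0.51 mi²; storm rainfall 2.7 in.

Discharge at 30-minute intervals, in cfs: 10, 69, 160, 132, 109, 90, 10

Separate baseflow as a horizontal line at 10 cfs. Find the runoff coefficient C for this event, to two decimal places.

C ≈ 0.29

ΣQ_DR = 510.0 cfs; V = ΣQ_DR·Δt = 9.180 × 10^5 ft³.
Runoff depth d = V / A = 0.7748 in.
C = d / P = 0.7748 / 2.7 = 0.29.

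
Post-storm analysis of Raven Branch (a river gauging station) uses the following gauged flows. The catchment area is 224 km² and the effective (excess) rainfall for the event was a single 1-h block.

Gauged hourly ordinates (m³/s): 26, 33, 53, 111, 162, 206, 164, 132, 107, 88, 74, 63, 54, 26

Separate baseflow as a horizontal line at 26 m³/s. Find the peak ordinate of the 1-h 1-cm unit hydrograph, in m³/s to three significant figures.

U_p ≈ 120 m³/s

Direct runoff: 0.0, 7.0, 27.0, 85.0, 136.0, 180.0, 138.0, 106.0, 81.0, 62.0, 48.0, 37.0, 28.0, 0.0 m³/s; ΣQ_DR = 935.0 m³/s, peak = 180.0 m³/s.
Runoff depth d = ΣQ_DR·Δt / A = 935.0 × 3600 / (224 km²) = 15.03 mm.
The 1-cm UH is the DRH scaled by (10 mm)/d, so U_p = 180.0 × 10/15.03 = 120 m³/s.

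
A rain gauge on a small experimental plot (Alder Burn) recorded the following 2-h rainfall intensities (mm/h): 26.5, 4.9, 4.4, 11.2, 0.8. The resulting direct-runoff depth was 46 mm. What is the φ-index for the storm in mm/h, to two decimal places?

φ ≈ 7.35 mm/h

Only the 2 blocks with intensity above φ contribute runoff: 26.5, 11.2 mm/h.
Σ(I−φ)·Δt = d  ⇒  (26.5+11.2 − 2φ)·2 = 46
φ = (37.70 − 46/2) / 2 = 7.35 mm/h.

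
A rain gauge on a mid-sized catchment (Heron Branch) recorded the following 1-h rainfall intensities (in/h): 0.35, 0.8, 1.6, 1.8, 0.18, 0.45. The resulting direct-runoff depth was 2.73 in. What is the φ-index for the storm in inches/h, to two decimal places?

Only the 3 blocks with intensity above φ contribute runoff: 0.8, 1.6, 1.8 in/h.
Σ(I−φ)·Δt = d  ⇒  (0.8+1.6+1.8 − 3φ)·1 = 2.73
φ = (4.200 − 2.73/1) / 3 = 0.49 in/h.

φ ≈ 0.49 in/h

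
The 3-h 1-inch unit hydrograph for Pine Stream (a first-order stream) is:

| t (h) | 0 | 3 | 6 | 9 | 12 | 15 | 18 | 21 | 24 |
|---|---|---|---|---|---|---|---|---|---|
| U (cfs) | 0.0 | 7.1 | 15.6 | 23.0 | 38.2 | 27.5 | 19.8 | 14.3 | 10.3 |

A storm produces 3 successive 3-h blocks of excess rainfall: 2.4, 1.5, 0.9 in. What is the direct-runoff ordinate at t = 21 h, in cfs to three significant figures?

By discrete convolution, Q_j = Σ (P_i / 1 in) · U_{j−i}.
At t = 21 h (j=7): Q = (2.4/1)·14.3 + (1.5/1)·19.8 + (0.9/1)·27.5 = 88.8 cfs.

Q ≈ 88.8 cfs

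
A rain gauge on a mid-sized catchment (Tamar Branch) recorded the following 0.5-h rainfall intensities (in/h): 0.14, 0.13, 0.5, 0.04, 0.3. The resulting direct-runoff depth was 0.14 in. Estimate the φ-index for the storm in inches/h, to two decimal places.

Only the 2 blocks with intensity above φ contribute runoff: 0.5, 0.3 in/h.
Σ(I−φ)·Δt = d  ⇒  (0.5+0.3 − 2φ)·0.5 = 0.14
φ = (0.8000 − 0.14/0.5) / 2 = 0.26 in/h.

φ ≈ 0.26 in/h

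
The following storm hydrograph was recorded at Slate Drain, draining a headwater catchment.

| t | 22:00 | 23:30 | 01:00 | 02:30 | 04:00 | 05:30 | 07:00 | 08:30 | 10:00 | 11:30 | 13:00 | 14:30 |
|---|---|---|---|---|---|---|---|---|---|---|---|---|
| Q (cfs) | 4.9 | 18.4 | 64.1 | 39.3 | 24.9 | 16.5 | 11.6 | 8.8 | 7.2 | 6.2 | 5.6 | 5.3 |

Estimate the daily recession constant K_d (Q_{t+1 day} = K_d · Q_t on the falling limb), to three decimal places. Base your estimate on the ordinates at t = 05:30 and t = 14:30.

K_d ≈ 0.048

Between t = 05:30 and t = 14:30 the flow falls from 16.5 to 5.3 cfs over 6×1.5 h = 9 h.
Per-interval ratio K = (5.3/16.5)^(1/6) = 0.8276; K_d = K^(24/1.5) = 0.048.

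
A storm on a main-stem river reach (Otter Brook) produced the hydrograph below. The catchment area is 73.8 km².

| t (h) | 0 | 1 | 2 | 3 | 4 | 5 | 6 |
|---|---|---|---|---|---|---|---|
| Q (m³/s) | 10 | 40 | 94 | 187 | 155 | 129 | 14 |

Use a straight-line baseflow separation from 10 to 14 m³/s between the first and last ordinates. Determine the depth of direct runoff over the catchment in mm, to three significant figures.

d ≈ 26.6 mm

Direct runoff: 0.00, 29.33, 82.67, 175.00, 142.33, 115.67, 0.00 m³/s; ΣQ_DR = 545.0 m³/s.
V = ΣQ_DR · Δt = 545.0 × 3600 s = 1.962 × 10^6 m³.
Over A = 73.8 km², depth = V / A = 26.6 mm.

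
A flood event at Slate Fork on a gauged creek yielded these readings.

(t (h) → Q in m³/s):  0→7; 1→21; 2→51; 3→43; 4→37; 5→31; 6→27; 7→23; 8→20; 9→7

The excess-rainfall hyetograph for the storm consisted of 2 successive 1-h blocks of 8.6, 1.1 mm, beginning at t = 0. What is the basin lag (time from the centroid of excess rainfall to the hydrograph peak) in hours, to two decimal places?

t_L ≈ 1.39 h

Centroid of excess rainfall: t_c = Σ P_i·t̄_i / ΣP_i = 0.6134 h (block centres at 0.5, 1.5 h).
Hydrograph peak occurs at t = 2 h, so basin lag t_L = 2 − 0.6134 = 1.39 h.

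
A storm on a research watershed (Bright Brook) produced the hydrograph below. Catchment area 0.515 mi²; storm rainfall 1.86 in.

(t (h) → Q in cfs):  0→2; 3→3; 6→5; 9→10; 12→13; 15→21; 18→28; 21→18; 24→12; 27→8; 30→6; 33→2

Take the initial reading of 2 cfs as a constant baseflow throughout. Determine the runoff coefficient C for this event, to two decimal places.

C ≈ 0.50

ΣQ_DR = 104.0 cfs; V = ΣQ_DR·Δt = 1.123 × 10^6 ft³.
Runoff depth d = V / A = 0.9388 in.
C = d / P = 0.9388 / 1.86 = 0.50.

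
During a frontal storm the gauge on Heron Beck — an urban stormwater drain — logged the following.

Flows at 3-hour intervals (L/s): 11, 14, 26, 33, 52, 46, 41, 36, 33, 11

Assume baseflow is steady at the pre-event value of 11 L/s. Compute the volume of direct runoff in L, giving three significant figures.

V ≈ 2.08 × 10^6 L

Direct-runoff ordinates (Q − Q_b): 0.0, 3.0, 15.0, 22.0, 41.0, 35.0, 30.0, 25.0, 22.0, 0.0 L/s.
ΣQ_DR = 193.0 L/s.
With Δt = 3 h = 10800 s, V = ΣQ_DR · Δt = 193.0 × 10800 = 2.08 × 10^6 L.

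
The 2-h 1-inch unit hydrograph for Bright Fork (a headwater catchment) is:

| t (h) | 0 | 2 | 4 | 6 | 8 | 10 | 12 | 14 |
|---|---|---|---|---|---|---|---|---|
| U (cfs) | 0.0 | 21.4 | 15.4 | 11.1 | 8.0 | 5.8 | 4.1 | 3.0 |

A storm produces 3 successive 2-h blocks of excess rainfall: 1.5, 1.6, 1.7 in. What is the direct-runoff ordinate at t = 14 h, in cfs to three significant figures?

Q ≈ 20.9 cfs

By discrete convolution, Q_j = Σ (P_i / 1 in) · U_{j−i}.
At t = 14 h (j=7): Q = (1.5/1)·3.0 + (1.6/1)·4.1 + (1.7/1)·5.8 = 20.9 cfs.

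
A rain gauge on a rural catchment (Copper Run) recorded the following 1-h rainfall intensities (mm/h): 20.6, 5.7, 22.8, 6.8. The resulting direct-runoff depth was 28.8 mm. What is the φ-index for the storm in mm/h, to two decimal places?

φ ≈ 7.30 mm/h

Only the 2 blocks with intensity above φ contribute runoff: 20.6, 22.8 mm/h.
Σ(I−φ)·Δt = d  ⇒  (20.6+22.8 − 2φ)·1 = 28.8
φ = (43.40 − 28.8/1) / 2 = 7.30 mm/h.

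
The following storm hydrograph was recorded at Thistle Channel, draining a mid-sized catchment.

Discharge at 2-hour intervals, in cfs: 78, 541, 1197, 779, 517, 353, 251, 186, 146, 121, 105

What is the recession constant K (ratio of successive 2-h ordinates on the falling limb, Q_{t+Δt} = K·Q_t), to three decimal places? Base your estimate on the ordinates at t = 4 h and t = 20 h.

Using the recession-limb readings at t = 4 h and t = 20 h: Q falls from 1197 to 105 cfs over 8 intervals.
K = (Q₂/Q₁)^(1/8) = (105/1197)^(1/8) = 0.738.

K ≈ 0.738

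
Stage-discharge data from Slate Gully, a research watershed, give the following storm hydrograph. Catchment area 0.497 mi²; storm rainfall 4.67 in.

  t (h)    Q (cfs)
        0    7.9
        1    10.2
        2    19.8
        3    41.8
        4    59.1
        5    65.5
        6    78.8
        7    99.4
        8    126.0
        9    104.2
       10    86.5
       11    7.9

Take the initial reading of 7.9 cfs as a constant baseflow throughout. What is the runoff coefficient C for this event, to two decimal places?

ΣQ_DR = 612.3 cfs; V = ΣQ_DR·Δt = 2.204 × 10^6 ft³.
Runoff depth d = V / A = 1.909 in.
C = d / P = 1.909 / 4.67 = 0.41.

C ≈ 0.41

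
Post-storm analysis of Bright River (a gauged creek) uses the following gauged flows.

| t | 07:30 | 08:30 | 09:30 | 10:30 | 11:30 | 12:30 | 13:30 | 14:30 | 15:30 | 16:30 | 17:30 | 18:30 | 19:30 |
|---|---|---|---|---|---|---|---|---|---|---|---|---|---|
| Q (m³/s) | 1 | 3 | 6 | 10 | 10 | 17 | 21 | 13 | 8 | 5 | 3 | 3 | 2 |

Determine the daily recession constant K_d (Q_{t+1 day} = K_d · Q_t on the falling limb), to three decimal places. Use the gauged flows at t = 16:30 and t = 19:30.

Between t = 16:30 and t = 19:30 the flow falls from 5 to 2 m³/s over 3×1 h = 3 h.
Per-interval ratio K = (2/5)^(1/3) = 0.7368; K_d = K^(24/1) = 0.001.

K_d ≈ 0.001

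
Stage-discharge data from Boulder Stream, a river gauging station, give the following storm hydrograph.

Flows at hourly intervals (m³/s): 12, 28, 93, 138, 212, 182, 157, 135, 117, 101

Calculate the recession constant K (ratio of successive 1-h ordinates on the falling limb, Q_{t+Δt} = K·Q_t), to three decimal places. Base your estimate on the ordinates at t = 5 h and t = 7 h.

Using the recession-limb readings at t = 5 h and t = 7 h: Q falls from 182 to 135 m³/s over 2 intervals.
K = (Q₂/Q₁)^(1/2) = (135/182)^(1/2) = 0.861.

K ≈ 0.861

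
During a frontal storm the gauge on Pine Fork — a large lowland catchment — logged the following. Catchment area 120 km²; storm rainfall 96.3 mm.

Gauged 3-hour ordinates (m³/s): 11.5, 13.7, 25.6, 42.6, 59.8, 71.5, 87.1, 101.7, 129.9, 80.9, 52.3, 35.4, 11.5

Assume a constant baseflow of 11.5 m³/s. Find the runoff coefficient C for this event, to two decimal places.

C ≈ 0.54

ΣQ_DR = 574.0 m³/s; V = ΣQ_DR·Δt = 6.199 × 10^6 m³.
Runoff depth d = V / A = 51.66 mm.
C = d / P = 51.66 / 96.3 = 0.54.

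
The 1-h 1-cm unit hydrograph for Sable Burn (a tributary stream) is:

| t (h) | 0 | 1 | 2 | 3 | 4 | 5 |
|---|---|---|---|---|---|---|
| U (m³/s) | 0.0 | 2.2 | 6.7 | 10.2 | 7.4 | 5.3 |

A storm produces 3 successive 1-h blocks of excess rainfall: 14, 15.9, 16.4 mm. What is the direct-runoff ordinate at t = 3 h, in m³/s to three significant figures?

Q ≈ 28.5 m³/s

By discrete convolution, Q_j = Σ (P_i / 10 mm) · U_{j−i}.
At t = 3 h (j=3): Q = (14/10)·10.2 + (15.9/10)·6.7 + (16.4/10)·2.2 = 28.5 m³/s.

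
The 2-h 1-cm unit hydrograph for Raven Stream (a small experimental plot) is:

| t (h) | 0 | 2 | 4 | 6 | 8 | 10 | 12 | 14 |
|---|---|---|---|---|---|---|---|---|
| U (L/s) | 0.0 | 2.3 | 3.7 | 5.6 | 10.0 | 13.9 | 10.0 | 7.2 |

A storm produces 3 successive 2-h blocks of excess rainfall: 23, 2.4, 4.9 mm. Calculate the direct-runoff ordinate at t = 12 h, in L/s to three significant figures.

By discrete convolution, Q_j = Σ (P_i / 10 mm) · U_{j−i}.
At t = 12 h (j=6): Q = (23/10)·10.0 + (2.4/10)·13.9 + (4.9/10)·10.0 = 31.2 L/s.

Q ≈ 31.2 L/s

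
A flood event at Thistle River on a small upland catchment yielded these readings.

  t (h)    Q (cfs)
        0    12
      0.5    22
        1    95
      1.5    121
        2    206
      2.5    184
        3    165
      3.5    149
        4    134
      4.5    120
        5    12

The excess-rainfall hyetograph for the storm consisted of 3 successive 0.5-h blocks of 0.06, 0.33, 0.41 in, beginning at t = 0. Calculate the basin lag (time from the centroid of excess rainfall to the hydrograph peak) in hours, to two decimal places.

Centroid of excess rainfall: t_c = Σ P_i·t̄_i / ΣP_i = 0.9687 h (block centres at 0.25, 0.75, 1.25 h).
Hydrograph peak occurs at t = 2 h, so basin lag t_L = 2 − 0.9687 = 1.03 h.

t_L ≈ 1.03 h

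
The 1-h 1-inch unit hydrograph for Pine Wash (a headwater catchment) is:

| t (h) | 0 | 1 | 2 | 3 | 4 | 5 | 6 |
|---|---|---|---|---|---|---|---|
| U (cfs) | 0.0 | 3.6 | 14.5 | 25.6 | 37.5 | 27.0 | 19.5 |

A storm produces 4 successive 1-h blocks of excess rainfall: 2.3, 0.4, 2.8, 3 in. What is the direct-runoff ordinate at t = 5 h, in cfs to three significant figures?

By discrete convolution, Q_j = Σ (P_i / 1 in) · U_{j−i}.
At t = 5 h (j=5): Q = (2.3/1)·27.0 + (0.4/1)·37.5 + (2.8/1)·25.6 + (3/1)·14.5 = 192 cfs.

Q ≈ 192 cfs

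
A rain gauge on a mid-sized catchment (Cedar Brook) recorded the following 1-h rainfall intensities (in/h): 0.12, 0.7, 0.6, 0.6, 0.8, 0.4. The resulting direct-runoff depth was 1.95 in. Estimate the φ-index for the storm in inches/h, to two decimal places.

Only the 5 blocks with intensity above φ contribute runoff: 0.7, 0.6, 0.6, 0.8, 0.4 in/h.
Σ(I−φ)·Δt = d  ⇒  (0.7+0.6+0.6+0.8+0.4 − 5φ)·1 = 1.95
φ = (3.100 − 1.95/1) / 5 = 0.23 in/h.

φ ≈ 0.23 in/h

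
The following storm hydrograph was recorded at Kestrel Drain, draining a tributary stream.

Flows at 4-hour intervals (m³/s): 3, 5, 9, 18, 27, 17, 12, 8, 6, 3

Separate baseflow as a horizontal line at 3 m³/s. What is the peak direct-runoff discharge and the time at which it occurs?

Subtracting baseflow gives direct-runoff ordinates: 0.0, 2.0, 6.0, 15.0, 24.0, 14.0, 9.0, 5.0, 3.0, 0.0 m³/s.
The maximum is 24.0 m³/s, occurring at the reading for t = 16 h.

Q_p = 24.0 m³/s at t = 16 h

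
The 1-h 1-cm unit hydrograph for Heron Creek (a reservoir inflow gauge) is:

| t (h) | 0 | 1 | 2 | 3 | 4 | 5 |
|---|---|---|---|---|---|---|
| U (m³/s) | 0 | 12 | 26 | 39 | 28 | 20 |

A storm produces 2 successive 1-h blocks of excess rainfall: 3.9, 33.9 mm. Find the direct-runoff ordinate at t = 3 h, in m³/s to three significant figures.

By discrete convolution, Q_j = Σ (P_i / 10 mm) · U_{j−i}.
At t = 3 h (j=3): Q = (3.9/10)·39 + (33.9/10)·26 = 103 m³/s.

Q ≈ 103 m³/s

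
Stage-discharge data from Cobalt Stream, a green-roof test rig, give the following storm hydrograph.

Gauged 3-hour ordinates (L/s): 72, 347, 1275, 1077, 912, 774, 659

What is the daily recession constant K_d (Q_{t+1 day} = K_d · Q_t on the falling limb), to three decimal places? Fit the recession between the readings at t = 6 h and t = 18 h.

K_d ≈ 0.267

Between t = 6 h and t = 18 h the flow falls from 1275 to 659 L/s over 4×3 h = 12 h.
Per-interval ratio K = (659/1275)^(1/4) = 0.8479; K_d = K^(24/3) = 0.267.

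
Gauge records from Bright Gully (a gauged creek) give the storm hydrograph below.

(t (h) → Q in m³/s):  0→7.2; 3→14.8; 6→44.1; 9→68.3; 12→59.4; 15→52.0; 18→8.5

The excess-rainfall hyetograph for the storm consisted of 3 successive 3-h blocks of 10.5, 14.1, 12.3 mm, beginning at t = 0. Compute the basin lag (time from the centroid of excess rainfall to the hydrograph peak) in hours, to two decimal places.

Centroid of excess rainfall: t_c = Σ P_i·t̄_i / ΣP_i = 4.6463 h (block centres at 1.5, 4.5, 7.5 h).
Hydrograph peak occurs at t = 9 h, so basin lag t_L = 9 − 4.6463 = 4.35 h.

t_L ≈ 4.35 h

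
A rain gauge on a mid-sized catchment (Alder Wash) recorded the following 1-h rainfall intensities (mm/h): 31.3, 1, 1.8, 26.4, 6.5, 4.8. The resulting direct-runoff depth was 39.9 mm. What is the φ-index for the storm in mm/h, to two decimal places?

φ ≈ 8.90 mm/h

Only the 2 blocks with intensity above φ contribute runoff: 31.3, 26.4 mm/h.
Σ(I−φ)·Δt = d  ⇒  (31.3+26.4 − 2φ)·1 = 39.9
φ = (57.70 − 39.9/1) / 2 = 8.90 mm/h.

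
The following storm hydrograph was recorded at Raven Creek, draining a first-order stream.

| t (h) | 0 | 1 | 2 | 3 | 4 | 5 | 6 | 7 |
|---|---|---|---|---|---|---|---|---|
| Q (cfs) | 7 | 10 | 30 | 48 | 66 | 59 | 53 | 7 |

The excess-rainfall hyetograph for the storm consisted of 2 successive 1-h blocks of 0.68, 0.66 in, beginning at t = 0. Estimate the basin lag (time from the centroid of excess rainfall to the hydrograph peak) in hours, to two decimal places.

t_L ≈ 3.01 h

Centroid of excess rainfall: t_c = Σ P_i·t̄_i / ΣP_i = 0.9925 h (block centres at 0.5, 1.5 h).
Hydrograph peak occurs at t = 4 h, so basin lag t_L = 4 − 0.9925 = 3.01 h.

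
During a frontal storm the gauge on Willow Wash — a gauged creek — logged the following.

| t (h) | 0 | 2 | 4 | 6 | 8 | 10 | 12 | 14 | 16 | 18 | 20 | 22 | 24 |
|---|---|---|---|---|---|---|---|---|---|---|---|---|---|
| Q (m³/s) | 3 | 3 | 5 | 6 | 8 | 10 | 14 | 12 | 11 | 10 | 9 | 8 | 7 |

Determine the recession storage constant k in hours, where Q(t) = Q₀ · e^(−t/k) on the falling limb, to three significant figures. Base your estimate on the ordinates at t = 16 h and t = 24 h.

On the falling limb, Q drops from 11 to 7 m³/s between t = 16 h and t = 24 h (Δt = 8 h).
k = −Δt / ln(Q₂/Q₁) = −8 / ln(7/11) = 17.7 h.

k ≈ 17.7 h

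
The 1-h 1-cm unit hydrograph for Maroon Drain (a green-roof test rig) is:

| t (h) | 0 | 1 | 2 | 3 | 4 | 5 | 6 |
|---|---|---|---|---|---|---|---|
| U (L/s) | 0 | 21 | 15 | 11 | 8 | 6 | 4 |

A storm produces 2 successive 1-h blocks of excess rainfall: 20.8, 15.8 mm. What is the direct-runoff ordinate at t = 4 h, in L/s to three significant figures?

Q ≈ 34.0 L/s

By discrete convolution, Q_j = Σ (P_i / 10 mm) · U_{j−i}.
At t = 4 h (j=4): Q = (20.8/10)·8 + (15.8/10)·11 = 34.0 L/s.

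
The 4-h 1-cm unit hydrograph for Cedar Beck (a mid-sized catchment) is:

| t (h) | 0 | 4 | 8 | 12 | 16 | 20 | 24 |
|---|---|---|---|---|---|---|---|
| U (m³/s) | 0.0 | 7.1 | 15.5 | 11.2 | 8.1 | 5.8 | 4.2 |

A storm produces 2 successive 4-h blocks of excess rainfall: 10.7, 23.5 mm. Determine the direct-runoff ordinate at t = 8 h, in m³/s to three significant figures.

Q ≈ 33.3 m³/s

By discrete convolution, Q_j = Σ (P_i / 10 mm) · U_{j−i}.
At t = 8 h (j=2): Q = (10.7/10)·15.5 + (23.5/10)·7.1 = 33.3 m³/s.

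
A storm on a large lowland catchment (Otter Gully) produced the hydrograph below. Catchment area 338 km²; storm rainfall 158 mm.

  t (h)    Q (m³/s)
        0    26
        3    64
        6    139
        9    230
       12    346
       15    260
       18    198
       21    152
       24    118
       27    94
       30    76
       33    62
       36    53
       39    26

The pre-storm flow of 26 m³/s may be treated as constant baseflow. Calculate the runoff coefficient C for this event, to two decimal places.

C ≈ 0.30

ΣQ_DR = 1480 m³/s; V = ΣQ_DR·Δt = 1.598 × 10^7 m³.
Runoff depth d = V / A = 47.29 mm.
C = d / P = 47.29 / 158 = 0.30.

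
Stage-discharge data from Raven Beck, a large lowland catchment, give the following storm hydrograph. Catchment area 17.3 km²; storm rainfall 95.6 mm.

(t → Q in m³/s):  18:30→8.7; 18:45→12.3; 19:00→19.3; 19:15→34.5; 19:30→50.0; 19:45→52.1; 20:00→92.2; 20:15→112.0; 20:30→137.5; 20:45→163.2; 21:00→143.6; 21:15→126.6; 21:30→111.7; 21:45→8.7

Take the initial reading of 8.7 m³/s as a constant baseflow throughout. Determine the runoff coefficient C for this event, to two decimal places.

ΣQ_DR = 950.6 m³/s; V = ΣQ_DR·Δt = 8.555 × 10^5 m³.
Runoff depth d = V / A = 49.45 mm.
C = d / P = 49.45 / 95.6 = 0.52.

C ≈ 0.52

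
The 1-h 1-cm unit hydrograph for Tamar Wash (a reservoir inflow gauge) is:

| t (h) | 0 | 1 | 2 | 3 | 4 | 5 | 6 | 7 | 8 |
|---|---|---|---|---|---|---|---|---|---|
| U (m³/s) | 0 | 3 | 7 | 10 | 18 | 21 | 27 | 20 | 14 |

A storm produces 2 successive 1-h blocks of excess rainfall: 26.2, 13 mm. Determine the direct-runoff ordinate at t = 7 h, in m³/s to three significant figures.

Q ≈ 87.5 m³/s

By discrete convolution, Q_j = Σ (P_i / 10 mm) · U_{j−i}.
At t = 7 h (j=7): Q = (26.2/10)·20 + (13/10)·27 = 87.5 m³/s.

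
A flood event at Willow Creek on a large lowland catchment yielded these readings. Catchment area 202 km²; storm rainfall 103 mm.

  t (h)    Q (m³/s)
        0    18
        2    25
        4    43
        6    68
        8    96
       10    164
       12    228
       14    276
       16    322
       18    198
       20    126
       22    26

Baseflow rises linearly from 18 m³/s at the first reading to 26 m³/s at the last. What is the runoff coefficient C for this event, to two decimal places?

ΣQ_DR = 1326 m³/s; V = ΣQ_DR·Δt = 9.547 × 10^6 m³.
Runoff depth d = V / A = 47.26 mm.
C = d / P = 47.26 / 103 = 0.46.

C ≈ 0.46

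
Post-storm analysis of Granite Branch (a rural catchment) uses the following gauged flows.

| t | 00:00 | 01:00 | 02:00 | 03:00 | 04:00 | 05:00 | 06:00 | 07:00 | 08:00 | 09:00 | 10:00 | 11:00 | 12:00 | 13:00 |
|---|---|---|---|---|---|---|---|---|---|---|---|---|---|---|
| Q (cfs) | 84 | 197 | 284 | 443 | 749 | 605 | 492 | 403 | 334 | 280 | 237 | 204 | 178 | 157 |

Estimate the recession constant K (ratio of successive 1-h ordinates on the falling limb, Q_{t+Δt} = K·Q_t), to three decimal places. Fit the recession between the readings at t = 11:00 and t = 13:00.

Using the recession-limb readings at t = 11:00 and t = 13:00: Q falls from 204 to 157 cfs over 2 intervals.
K = (Q₂/Q₁)^(1/2) = (157/204)^(1/2) = 0.877.

K ≈ 0.877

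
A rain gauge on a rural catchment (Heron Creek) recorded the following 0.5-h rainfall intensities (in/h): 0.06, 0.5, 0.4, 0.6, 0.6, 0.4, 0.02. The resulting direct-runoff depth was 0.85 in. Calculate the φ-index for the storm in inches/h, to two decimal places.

φ ≈ 0.16 in/h

Only the 5 blocks with intensity above φ contribute runoff: 0.5, 0.4, 0.6, 0.6, 0.4 in/h.
Σ(I−φ)·Δt = d  ⇒  (0.5+0.4+0.6+0.6+0.4 − 5φ)·0.5 = 0.85
φ = (2.500 − 0.85/0.5) / 5 = 0.16 in/h.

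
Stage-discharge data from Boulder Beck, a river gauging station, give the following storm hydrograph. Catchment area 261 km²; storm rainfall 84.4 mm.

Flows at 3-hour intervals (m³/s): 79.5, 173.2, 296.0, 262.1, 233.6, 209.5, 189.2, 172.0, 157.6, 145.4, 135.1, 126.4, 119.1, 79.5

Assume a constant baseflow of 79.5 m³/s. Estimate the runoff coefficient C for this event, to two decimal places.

ΣQ_DR = 1265 m³/s; V = ΣQ_DR·Δt = 1.366 × 10^7 m³.
Runoff depth d = V / A = 52.35 mm.
C = d / P = 52.35 / 84.4 = 0.62.

C ≈ 0.62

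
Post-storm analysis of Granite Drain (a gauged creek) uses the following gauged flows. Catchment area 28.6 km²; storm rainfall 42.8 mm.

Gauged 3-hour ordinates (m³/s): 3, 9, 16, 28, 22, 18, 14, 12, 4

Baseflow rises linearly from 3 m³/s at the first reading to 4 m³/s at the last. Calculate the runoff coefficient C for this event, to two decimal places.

ΣQ_DR = 94.50 m³/s; V = ΣQ_DR·Δt = 1.021 × 10^6 m³.
Runoff depth d = V / A = 35.69 mm.
C = d / P = 35.69 / 42.8 = 0.83.

C ≈ 0.83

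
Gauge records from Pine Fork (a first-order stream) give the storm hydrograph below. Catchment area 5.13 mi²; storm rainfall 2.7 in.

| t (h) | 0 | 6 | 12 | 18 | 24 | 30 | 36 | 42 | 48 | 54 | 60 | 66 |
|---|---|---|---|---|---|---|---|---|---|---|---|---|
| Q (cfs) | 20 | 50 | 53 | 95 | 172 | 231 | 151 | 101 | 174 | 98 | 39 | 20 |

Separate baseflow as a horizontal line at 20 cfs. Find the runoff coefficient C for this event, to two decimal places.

ΣQ_DR = 964.0 cfs; V = ΣQ_DR·Δt = 2.082 × 10^7 ft³.
Runoff depth d = V / A = 1.747 in.
C = d / P = 1.747 / 2.7 = 0.65.

C ≈ 0.65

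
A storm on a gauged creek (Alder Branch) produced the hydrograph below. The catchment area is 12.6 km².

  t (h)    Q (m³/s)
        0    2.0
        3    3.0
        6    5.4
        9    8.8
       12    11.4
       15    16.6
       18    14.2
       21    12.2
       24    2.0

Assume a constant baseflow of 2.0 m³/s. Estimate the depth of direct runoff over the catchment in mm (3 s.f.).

Direct runoff: 0.0, 1.0, 3.4, 6.8, 9.4, 14.6, 12.2, 10.2, 0.0 m³/s; ΣQ_DR = 57.60 m³/s.
V = ΣQ_DR · Δt = 57.60 × 10800 s = 6.221 × 10^5 m³.
Over A = 12.6 km², depth = V / A = 49.4 mm.

d ≈ 49.4 mm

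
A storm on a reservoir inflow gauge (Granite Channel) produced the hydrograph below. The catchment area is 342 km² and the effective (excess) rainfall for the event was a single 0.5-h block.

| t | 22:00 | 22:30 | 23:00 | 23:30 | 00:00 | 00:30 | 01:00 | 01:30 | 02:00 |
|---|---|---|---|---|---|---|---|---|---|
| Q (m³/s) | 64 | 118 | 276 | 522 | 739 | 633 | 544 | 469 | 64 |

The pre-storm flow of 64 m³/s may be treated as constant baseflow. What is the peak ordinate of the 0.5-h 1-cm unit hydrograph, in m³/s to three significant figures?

U_p ≈ 450 m³/s

Direct runoff: 0.0, 54.0, 212.0, 458.0, 675.0, 569.0, 480.0, 405.0, 0.0 m³/s; ΣQ_DR = 2853 m³/s, peak = 675.0 m³/s.
Runoff depth d = ΣQ_DR·Δt / A = 2853 × 1800 / (342 km²) = 15.02 mm.
The 1-cm UH is the DRH scaled by (10 mm)/d, so U_p = 675.0 × 10/15.02 = 450 m³/s.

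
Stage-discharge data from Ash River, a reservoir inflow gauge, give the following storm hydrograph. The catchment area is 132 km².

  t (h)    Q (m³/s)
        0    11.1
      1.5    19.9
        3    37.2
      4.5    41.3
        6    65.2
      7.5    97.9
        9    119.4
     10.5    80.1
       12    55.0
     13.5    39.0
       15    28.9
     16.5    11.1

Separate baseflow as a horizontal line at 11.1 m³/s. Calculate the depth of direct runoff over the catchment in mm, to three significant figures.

Direct runoff: 0.0, 8.8, 26.1, 30.2, 54.1, 86.8, 108.3, 69.0, 43.9, 27.9, 17.8, 0.0 m³/s; ΣQ_DR = 472.9 m³/s.
V = ΣQ_DR · Δt = 472.9 × 5400 s = 2.554 × 10^6 m³.
Over A = 132 km², depth = V / A = 19.3 mm.

d ≈ 19.3 mm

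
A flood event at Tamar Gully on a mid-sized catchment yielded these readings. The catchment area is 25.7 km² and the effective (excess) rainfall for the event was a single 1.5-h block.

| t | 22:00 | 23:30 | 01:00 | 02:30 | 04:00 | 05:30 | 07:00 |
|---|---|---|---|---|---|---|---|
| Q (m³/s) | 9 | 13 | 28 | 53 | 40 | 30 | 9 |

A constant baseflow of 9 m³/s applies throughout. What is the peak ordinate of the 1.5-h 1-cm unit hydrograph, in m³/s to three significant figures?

Direct runoff: 0.0, 4.0, 19.0, 44.0, 31.0, 21.0, 0.0 m³/s; ΣQ_DR = 119.0 m³/s, peak = 44.0 m³/s.
Runoff depth d = ΣQ_DR·Δt / A = 119.0 × 5400 / (25.7 km²) = 25.00 mm.
The 1-cm UH is the DRH scaled by (10 mm)/d, so U_p = 44.0 × 10/25.00 = 17.6 m³/s.

U_p ≈ 17.6 m³/s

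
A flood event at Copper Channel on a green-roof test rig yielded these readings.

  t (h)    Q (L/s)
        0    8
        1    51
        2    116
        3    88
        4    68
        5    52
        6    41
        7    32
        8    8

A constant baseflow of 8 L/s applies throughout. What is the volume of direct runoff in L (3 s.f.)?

Direct-runoff ordinates (Q − Q_b): 0.0, 43.0, 108.0, 80.0, 60.0, 44.0, 33.0, 24.0, 0.0 L/s.
ΣQ_DR = 392.0 L/s.
With Δt = 1 h = 3600 s, V = ΣQ_DR · Δt = 392.0 × 3600 = 1.41 × 10^6 L.

V ≈ 1.41 × 10^6 L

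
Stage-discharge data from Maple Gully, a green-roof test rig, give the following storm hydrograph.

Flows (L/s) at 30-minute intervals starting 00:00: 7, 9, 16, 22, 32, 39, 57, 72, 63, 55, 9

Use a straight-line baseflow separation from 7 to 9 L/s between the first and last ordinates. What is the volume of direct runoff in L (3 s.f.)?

Direct-runoff ordinates (Q − Q_b): 0.00, 1.80, 8.60, 14.40, 24.20, 31.00, 48.80, 63.60, 54.40, 46.20, 0.00 L/s.
ΣQ_DR = 293.0 L/s.
With Δt = 0.5 h = 1800 s, V = ΣQ_DR · Δt = 293.0 × 1800 = 5.27 × 10^5 L.

V ≈ 5.27 × 10^5 L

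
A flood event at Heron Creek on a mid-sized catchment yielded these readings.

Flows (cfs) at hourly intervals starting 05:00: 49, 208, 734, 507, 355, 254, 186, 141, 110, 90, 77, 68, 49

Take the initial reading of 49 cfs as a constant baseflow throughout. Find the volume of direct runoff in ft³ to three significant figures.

Direct-runoff ordinates (Q − Q_b): 0.0, 159.0, 685.0, 458.0, 306.0, 205.0, 137.0, 92.0, 61.0, 41.0, 28.0, 19.0, 0.0 cfs.
ΣQ_DR = 2191 cfs.
With Δt = 1 h = 3600 s, V = ΣQ_DR · Δt = 2191 × 3600 = 7.89 × 10^6 ft³.

V ≈ 7.89 × 10^6 ft³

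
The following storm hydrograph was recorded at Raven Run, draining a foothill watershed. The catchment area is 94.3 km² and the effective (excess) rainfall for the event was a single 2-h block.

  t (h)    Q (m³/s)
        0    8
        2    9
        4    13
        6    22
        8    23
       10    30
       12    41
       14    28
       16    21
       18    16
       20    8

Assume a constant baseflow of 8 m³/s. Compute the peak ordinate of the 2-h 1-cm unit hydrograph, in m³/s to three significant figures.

U_p ≈ 33.0 m³/s

Direct runoff: 0.0, 1.0, 5.0, 14.0, 15.0, 22.0, 33.0, 20.0, 13.0, 8.0, 0.0 m³/s; ΣQ_DR = 131.0 m³/s, peak = 33.0 m³/s.
Runoff depth d = ΣQ_DR·Δt / A = 131.0 × 7200 / (94.3 km²) = 10.00 mm.
The 1-cm UH is the DRH scaled by (10 mm)/d, so U_p = 33.0 × 10/10.00 = 33.0 m³/s.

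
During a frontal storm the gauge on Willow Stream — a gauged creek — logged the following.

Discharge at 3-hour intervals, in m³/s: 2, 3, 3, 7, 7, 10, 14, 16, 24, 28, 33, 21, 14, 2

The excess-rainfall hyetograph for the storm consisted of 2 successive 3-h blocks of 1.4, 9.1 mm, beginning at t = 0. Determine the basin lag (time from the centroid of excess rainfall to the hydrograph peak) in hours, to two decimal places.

Centroid of excess rainfall: t_c = Σ P_i·t̄_i / ΣP_i = 4.1000 h (block centres at 1.5, 4.5 h).
Hydrograph peak occurs at t = 30 h, so basin lag t_L = 30 − 4.1000 = 25.90 h.

t_L ≈ 25.90 h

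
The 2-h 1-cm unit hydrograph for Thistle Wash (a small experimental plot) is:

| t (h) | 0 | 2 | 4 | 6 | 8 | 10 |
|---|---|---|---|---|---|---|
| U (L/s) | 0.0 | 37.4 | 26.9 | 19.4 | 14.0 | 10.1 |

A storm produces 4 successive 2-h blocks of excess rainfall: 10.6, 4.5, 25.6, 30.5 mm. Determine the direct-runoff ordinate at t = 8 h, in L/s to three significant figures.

Q ≈ 207 L/s

By discrete convolution, Q_j = Σ (P_i / 10 mm) · U_{j−i}.
At t = 8 h (j=4): Q = (10.6/10)·14.0 + (4.5/10)·19.4 + (25.6/10)·26.9 + (30.5/10)·37.4 = 207 L/s.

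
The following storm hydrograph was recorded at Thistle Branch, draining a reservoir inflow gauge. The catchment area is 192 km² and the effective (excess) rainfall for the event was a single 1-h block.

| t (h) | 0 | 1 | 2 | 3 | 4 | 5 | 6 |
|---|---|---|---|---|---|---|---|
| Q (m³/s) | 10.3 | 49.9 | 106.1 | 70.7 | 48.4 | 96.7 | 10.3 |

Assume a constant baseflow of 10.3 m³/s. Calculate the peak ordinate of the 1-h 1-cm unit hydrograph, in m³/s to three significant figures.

U_p ≈ 160 m³/s

Direct runoff: 0.0, 39.6, 95.8, 60.4, 38.1, 86.4, 0.0 m³/s; ΣQ_DR = 320.3 m³/s, peak = 95.8 m³/s.
Runoff depth d = ΣQ_DR·Δt / A = 320.3 × 3600 / (192 km²) = 6.006 mm.
The 1-cm UH is the DRH scaled by (10 mm)/d, so U_p = 95.8 × 10/6.006 = 160 m³/s.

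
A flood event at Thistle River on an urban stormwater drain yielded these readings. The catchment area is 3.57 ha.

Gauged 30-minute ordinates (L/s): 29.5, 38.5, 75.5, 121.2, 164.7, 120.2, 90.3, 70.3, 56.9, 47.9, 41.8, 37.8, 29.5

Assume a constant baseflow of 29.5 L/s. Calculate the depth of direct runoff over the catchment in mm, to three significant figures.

d ≈ 27.3 mm

Direct runoff: 0.0, 9.0, 46.0, 91.7, 135.2, 90.7, 60.8, 40.8, 27.4, 18.4, 12.3, 8.3, 0.0 L/s; ΣQ_DR = 540.6 L/s.
V = ΣQ_DR · Δt = 540.6 × 1800 s = 9.731 × 10^5 L.
Over A = 3.57 ha, depth = V / A = 27.3 mm.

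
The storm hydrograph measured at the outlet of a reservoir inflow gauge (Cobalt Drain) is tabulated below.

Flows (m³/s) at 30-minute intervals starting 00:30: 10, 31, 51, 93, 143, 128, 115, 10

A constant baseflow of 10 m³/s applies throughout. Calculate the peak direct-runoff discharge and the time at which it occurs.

Subtracting baseflow gives direct-runoff ordinates: 0.0, 21.0, 41.0, 83.0, 133.0, 118.0, 105.0, 0.0 m³/s.
The maximum is 133.0 m³/s, occurring at the reading for t = 02:30.

Q_p = 133.0 m³/s at t = 02:30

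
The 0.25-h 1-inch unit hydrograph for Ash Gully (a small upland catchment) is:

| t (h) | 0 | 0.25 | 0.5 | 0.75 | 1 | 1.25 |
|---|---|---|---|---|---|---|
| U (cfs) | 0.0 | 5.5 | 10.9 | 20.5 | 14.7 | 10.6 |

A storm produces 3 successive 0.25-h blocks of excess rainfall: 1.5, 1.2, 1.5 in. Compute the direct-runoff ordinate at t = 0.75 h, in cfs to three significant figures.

Q ≈ 52.1 cfs

By discrete convolution, Q_j = Σ (P_i / 1 in) · U_{j−i}.
At t = 0.75 h (j=3): Q = (1.5/1)·20.5 + (1.2/1)·10.9 + (1.5/1)·5.5 = 52.1 cfs.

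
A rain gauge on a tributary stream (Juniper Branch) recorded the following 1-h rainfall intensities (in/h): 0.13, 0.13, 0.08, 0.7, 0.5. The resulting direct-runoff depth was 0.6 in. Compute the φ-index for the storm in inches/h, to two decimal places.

Only the 2 blocks with intensity above φ contribute runoff: 0.7, 0.5 in/h.
Σ(I−φ)·Δt = d  ⇒  (0.7+0.5 − 2φ)·1 = 0.6
φ = (1.200 − 0.6/1) / 2 = 0.30 in/h.

φ ≈ 0.30 in/h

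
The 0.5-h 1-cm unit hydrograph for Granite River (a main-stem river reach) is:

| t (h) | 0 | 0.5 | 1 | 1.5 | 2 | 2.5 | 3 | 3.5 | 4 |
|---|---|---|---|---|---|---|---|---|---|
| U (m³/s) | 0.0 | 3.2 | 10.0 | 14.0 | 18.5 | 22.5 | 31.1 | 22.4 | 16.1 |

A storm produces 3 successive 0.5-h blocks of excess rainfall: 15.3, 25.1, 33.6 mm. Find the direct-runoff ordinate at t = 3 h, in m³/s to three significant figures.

Q ≈ 166 m³/s

By discrete convolution, Q_j = Σ (P_i / 10 mm) · U_{j−i}.
At t = 3 h (j=6): Q = (15.3/10)·31.1 + (25.1/10)·22.5 + (33.6/10)·18.5 = 166 m³/s.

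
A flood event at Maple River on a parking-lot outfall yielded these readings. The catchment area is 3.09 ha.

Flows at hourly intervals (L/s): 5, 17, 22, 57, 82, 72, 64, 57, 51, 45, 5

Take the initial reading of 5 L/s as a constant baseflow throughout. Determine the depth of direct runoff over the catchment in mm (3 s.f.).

d ≈ 49.2 mm

Direct runoff: 0.0, 12.0, 17.0, 52.0, 77.0, 67.0, 59.0, 52.0, 46.0, 40.0, 0.0 L/s; ΣQ_DR = 422.0 L/s.
V = ΣQ_DR · Δt = 422.0 × 3600 s = 1.519 × 10^6 L.
Over A = 3.09 ha, depth = V / A = 49.2 mm.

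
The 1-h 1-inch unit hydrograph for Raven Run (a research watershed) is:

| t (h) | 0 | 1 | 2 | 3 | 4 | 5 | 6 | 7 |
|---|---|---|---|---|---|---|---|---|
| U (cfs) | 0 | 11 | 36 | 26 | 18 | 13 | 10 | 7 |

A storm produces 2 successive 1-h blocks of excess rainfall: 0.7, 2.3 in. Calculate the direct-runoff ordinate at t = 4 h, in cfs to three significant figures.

By discrete convolution, Q_j = Σ (P_i / 1 in) · U_{j−i}.
At t = 4 h (j=4): Q = (0.7/1)·18 + (2.3/1)·26 = 72.4 cfs.

Q ≈ 72.4 cfs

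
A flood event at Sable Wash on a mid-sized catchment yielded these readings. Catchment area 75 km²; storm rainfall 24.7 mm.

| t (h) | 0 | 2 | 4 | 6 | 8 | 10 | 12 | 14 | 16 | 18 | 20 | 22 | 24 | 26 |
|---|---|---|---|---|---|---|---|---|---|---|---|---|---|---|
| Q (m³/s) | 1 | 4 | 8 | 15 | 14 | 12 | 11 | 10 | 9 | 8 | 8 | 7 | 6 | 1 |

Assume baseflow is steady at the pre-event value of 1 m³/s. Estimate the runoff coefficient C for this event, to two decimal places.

ΣQ_DR = 100.0 m³/s; V = ΣQ_DR·Δt = 7.200 × 10^5 m³.
Runoff depth d = V / A = 9.600 mm.
C = d / P = 9.600 / 24.7 = 0.39.

C ≈ 0.39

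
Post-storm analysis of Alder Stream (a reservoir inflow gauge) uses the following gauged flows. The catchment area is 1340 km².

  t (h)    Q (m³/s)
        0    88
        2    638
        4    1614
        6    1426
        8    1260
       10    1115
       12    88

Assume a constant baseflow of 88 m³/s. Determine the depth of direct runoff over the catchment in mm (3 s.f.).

Direct runoff: 0.0, 550.0, 1526.0, 1338.0, 1172.0, 1027.0, 0.0 m³/s; ΣQ_DR = 5613 m³/s.
V = ΣQ_DR · Δt = 5613 × 7200 s = 4.041 × 10^7 m³.
Over A = 1340 km², depth = V / A = 30.2 mm.

d ≈ 30.2 mm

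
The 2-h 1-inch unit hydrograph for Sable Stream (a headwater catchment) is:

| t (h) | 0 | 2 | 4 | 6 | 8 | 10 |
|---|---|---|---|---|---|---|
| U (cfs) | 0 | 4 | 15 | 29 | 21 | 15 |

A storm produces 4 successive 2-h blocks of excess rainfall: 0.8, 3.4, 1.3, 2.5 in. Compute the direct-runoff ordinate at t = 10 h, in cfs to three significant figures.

By discrete convolution, Q_j = Σ (P_i / 1 in) · U_{j−i}.
At t = 10 h (j=5): Q = (0.8/1)·15 + (3.4/1)·21 + (1.3/1)·29 + (2.5/1)·15 = 159 cfs.

Q ≈ 159 cfs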